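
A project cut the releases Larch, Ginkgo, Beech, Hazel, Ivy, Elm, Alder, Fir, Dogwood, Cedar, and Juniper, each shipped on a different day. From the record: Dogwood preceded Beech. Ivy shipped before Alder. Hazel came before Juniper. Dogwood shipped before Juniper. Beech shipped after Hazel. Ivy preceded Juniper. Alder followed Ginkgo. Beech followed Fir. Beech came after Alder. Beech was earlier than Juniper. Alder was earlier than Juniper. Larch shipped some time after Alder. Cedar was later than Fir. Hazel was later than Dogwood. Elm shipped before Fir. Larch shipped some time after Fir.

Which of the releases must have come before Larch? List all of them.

Directly stated before Larch: Alder and Fir.
Elm reaches Larch via Elm → Fir → Larch.
Ginkgo reaches Larch via Ginkgo → Alder → Larch.
Ivy reaches Larch via Ivy → Alder → Larch.
No chain forces Beech (or any of the others) ahead of Larch.

Alder, Elm, Fir, Ginkgo, Ivy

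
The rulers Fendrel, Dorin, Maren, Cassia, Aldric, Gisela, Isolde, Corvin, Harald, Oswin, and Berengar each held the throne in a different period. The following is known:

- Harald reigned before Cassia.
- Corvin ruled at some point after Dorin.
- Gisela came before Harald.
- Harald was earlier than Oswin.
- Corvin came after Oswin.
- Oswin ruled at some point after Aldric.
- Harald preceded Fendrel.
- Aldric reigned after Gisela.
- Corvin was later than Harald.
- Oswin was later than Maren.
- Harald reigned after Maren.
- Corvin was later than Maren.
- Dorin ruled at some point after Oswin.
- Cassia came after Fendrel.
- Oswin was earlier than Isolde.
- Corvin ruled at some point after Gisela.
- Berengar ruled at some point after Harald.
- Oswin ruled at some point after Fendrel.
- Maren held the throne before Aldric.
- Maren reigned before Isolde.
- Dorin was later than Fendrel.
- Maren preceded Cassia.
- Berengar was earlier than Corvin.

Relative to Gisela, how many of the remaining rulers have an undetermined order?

Forced after Gisela: Aldric, Berengar, Cassia, Corvin, Dorin, Fendrel, Harald, Isolde, and Oswin.
That leaves Maren with no forced order relative to Gisela — 1.

1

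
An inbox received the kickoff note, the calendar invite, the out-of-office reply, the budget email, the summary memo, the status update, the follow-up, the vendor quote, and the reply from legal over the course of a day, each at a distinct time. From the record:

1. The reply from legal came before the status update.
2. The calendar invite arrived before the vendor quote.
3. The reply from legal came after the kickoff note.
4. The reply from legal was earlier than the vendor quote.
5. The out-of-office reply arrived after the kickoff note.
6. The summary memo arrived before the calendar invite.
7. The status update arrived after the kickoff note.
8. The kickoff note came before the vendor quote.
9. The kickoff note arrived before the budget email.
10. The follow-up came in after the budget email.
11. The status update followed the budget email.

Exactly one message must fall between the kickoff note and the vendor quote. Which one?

the reply from legal

Tracing the constraints gives the kickoff note → the reply from legal → the vendor quote, so the reply from legal sits after the kickoff note and before the vendor quote.
No other message is forced both after the kickoff note and before the vendor quote.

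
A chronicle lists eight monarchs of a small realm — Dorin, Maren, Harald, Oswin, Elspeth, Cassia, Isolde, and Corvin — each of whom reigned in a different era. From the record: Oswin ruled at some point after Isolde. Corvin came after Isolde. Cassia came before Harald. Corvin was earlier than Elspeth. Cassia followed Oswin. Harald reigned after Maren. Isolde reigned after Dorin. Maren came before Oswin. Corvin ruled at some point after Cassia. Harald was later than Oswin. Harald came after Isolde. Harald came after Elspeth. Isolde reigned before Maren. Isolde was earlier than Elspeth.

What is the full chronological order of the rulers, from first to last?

Dorin, Isolde, Maren, Oswin, Cassia, Corvin, Elspeth, Harald

The constraints fix every adjacent pair, so only one ordering works:
Dorin → Isolde → Maren → Oswin → Cassia → Corvin → Elspeth → Harald.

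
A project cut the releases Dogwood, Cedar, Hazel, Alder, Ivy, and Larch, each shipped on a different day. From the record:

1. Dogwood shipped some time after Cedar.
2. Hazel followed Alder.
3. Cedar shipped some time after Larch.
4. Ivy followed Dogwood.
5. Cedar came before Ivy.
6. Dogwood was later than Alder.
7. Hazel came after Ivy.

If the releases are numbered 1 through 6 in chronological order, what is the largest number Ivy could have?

5

Ivy must come before Hazel — 1 release forced after it.
Everything else can be placed before Ivy in some valid order, so Ivy can sit as late as position 6 − 1 = 5.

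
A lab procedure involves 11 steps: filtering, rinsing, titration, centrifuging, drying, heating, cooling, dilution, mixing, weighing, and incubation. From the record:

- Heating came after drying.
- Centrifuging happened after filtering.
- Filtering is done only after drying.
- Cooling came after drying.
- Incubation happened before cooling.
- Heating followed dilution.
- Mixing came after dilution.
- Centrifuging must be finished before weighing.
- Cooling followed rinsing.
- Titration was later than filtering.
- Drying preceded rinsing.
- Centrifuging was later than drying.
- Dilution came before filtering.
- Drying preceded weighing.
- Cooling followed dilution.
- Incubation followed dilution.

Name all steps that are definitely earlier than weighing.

Directly stated before weighing: centrifuging and drying.
Dilution reaches weighing via dilution → filtering → centrifuging → weighing.
Filtering reaches weighing via filtering → centrifuging → weighing.

centrifuging, dilution, drying, filtering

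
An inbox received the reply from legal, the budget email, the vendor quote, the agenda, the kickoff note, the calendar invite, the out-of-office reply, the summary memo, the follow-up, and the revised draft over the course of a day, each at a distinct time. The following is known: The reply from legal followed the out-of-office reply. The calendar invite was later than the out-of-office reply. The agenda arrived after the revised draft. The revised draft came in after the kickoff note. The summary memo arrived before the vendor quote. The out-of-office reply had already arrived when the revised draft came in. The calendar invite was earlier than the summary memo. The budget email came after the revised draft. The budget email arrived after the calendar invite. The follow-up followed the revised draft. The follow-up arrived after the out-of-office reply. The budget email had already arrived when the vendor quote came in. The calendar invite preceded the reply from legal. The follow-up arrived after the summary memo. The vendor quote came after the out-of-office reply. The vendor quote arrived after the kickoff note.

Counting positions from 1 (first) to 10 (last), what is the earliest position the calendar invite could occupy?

2

The out-of-office reply must come before the calendar invite — 1 forced predecessor.
Nothing else is forced ahead of the calendar invite, so its earliest slot is position 1 + 1 = 2.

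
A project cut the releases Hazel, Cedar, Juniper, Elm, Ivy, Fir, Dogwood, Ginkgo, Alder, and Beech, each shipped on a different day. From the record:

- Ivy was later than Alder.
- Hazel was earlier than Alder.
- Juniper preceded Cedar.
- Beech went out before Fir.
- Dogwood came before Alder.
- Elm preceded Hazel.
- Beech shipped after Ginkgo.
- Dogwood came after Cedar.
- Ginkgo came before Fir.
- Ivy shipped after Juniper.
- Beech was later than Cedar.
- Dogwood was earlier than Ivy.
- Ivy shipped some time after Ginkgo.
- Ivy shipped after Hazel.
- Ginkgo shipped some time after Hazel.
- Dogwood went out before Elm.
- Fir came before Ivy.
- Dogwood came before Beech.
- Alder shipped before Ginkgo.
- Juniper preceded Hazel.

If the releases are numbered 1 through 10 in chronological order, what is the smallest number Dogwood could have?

Cedar and Juniper must both come before Dogwood — 2 forced predecessors.
Nothing else is forced ahead of Dogwood, so its earliest slot is position 2 + 1 = 3.

3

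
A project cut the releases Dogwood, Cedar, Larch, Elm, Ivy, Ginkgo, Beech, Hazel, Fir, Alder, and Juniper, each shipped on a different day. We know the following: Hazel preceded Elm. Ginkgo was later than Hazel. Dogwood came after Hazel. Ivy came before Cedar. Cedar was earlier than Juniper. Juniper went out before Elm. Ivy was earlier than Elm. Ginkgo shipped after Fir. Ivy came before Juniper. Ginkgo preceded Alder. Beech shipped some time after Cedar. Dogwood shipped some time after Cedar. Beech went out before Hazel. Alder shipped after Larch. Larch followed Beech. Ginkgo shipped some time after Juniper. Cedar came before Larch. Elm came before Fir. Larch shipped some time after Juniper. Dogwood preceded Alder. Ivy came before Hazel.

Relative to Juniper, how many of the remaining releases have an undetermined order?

3

Forced before Juniper: Cedar and Ivy; forced after Juniper: Alder, Elm, Fir, Ginkgo, and Larch.
That leaves Beech, Dogwood, and Hazel with no forced order relative to Juniper — 3.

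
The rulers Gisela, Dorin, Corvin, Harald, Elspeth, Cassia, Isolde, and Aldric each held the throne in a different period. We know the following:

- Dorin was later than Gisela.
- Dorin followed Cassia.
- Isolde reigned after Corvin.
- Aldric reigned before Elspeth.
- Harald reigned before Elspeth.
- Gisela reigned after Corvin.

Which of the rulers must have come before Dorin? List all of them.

Cassia, Corvin, Gisela

Directly stated before Dorin: Cassia and Gisela.
Corvin reaches Dorin via Corvin → Gisela → Dorin.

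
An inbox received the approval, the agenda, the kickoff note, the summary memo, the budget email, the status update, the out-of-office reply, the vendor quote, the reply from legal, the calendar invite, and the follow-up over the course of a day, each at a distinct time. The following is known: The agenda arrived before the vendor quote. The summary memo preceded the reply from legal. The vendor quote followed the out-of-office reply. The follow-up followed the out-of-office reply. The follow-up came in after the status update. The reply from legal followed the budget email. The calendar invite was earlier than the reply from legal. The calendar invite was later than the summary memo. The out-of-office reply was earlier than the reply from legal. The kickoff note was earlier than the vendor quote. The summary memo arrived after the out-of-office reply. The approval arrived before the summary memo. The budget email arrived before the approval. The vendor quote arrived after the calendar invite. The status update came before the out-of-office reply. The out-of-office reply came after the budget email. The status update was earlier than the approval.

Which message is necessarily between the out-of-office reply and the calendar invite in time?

Tracing the constraints gives the out-of-office reply → the summary memo → the calendar invite, so the summary memo sits after the out-of-office reply and before the calendar invite.
No other message is forced both after the out-of-office reply and before the calendar invite.

the summary memo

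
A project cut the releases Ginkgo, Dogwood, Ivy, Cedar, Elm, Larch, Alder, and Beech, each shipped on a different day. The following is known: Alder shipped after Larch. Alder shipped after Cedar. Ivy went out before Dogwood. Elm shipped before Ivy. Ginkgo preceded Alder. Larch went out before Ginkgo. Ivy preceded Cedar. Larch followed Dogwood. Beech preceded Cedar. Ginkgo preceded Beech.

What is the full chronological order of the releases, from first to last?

The constraints fix every adjacent pair, so only one ordering works:
Elm → Ivy → Dogwood → Larch → Ginkgo → Beech → Cedar → Alder.

Elm, Ivy, Dogwood, Larch, Ginkgo, Beech, Cedar, Alder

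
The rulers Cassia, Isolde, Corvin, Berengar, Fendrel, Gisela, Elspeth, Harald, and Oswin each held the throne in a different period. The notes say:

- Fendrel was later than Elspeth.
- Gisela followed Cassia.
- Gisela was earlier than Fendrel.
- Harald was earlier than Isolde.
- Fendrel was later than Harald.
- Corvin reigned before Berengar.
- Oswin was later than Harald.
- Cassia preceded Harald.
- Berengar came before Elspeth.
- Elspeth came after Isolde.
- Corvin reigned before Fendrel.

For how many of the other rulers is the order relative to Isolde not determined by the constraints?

Forced before Isolde: Cassia and Harald; forced after Isolde: Elspeth and Fendrel.
That leaves Berengar, Corvin, Gisela, and Oswin with no forced order relative to Isolde — 4.

4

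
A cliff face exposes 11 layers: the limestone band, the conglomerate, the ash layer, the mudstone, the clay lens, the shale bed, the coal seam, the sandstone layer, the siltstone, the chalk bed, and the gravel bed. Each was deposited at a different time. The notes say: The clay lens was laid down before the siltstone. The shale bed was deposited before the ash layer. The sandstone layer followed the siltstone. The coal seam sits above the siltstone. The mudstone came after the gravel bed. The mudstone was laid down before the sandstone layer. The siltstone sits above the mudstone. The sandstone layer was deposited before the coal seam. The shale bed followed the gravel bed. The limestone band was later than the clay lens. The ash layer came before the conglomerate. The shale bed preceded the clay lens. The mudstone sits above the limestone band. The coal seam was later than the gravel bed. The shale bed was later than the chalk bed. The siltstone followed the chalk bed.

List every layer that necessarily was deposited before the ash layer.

Directly stated before the ash layer: the shale bed.
The chalk bed reaches the ash layer via the chalk bed → the shale bed → the ash layer.
The gravel bed reaches the ash layer via the gravel bed → the shale bed → the ash layer.
No chain forces the limestone band (or any of the others) ahead of the ash layer.

the chalk bed, the gravel bed, the shale bed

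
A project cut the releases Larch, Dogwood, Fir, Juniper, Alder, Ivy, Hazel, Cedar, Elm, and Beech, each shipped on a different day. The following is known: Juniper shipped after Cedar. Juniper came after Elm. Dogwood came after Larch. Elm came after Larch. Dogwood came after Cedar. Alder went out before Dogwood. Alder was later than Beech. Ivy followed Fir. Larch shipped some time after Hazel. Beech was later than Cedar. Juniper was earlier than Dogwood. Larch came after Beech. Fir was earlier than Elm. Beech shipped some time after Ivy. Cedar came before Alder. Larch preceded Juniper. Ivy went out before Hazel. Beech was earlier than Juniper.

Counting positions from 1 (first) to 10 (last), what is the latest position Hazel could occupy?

6

Hazel must come before Dogwood, Elm, Juniper, and Larch — 4 releases forced after it.
Everything else can be placed before Hazel in some valid order, so Hazel can sit as late as position 10 − 4 = 6.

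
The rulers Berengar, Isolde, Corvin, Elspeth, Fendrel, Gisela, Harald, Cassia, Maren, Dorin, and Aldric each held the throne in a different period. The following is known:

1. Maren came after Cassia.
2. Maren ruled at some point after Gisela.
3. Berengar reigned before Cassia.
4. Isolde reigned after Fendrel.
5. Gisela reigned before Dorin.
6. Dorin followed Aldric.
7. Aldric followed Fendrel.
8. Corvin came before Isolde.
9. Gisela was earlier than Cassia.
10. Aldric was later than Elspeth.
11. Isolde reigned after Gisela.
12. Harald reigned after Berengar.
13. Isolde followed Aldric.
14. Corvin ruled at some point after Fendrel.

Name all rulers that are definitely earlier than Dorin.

Aldric, Elspeth, Fendrel, Gisela

Directly stated before Dorin: Aldric and Gisela.
Elspeth reaches Dorin via Elspeth → Aldric → Dorin.
Fendrel reaches Dorin via Fendrel → Aldric → Dorin.
No chain forces Corvin (or any of the others) ahead of Dorin.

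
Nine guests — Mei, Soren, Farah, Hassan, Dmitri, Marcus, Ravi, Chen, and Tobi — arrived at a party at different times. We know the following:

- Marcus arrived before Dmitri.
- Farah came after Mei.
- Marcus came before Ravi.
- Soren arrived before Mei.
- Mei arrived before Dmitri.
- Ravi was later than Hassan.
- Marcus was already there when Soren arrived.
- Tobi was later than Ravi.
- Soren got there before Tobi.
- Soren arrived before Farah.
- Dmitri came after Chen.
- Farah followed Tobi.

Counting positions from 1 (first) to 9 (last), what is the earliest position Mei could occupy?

3

Marcus and Soren must both come before Mei — 2 forced predecessors.
Nothing else is forced ahead of Mei, so their earliest slot is position 2 + 1 = 3.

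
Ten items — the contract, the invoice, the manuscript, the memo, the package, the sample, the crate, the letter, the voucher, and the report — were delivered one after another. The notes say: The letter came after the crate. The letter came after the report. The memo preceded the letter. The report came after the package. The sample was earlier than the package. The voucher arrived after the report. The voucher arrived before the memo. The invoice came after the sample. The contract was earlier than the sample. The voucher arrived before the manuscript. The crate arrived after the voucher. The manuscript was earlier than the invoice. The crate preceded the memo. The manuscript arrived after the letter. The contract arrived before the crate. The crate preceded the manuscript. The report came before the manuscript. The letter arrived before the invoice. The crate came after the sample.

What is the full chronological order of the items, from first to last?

The constraints fix every adjacent pair, so only one ordering works:
the contract → the sample → the package → the report → the voucher → the crate → the memo → the letter → the manuscript → the invoice.

the contract, the sample, the package, the report, the voucher, the crate, the memo, the letter, the manuscript, the invoice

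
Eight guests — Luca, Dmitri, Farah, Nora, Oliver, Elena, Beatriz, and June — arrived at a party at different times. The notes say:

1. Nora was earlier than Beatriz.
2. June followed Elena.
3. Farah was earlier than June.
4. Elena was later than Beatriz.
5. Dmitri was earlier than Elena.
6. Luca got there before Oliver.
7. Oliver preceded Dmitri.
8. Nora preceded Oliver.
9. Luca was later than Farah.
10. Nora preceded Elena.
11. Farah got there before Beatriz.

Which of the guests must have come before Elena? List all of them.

Directly stated before Elena: Beatriz, Dmitri, and Nora.
Farah reaches Elena via Farah → Beatriz → Elena.
Luca reaches Elena via Luca → Oliver → Dmitri → Elena.
Oliver reaches Elena via Oliver → Dmitri → Elena.
No chain forces June ahead of Elena.

Beatriz, Dmitri, Farah, Luca, Nora, Oliver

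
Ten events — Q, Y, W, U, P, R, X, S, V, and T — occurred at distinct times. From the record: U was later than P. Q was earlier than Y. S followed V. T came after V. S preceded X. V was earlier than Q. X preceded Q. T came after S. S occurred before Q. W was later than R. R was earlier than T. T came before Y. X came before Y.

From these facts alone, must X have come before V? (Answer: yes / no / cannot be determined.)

no

Tracing the constraints gives V → S → X, so V must come before X.
That means X cannot be before V.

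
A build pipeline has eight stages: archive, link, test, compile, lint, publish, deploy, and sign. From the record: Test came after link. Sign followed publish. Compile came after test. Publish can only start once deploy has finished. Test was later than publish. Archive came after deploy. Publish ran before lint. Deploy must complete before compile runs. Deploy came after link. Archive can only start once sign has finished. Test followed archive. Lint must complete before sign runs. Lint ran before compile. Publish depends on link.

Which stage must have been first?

link

Link has a chain of constraints placing it before every other stage, so link must be first.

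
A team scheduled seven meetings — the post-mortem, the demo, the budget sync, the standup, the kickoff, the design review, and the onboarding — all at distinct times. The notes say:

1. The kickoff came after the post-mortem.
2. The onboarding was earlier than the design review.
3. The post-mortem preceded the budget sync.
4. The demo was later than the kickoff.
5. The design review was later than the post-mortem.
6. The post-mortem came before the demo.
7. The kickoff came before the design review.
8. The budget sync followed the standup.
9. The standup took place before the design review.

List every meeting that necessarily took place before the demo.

Directly stated before the demo: the kickoff and the post-mortem.
No chain forces the design review (or any of the others) ahead of the demo.

the kickoff, the post-mortem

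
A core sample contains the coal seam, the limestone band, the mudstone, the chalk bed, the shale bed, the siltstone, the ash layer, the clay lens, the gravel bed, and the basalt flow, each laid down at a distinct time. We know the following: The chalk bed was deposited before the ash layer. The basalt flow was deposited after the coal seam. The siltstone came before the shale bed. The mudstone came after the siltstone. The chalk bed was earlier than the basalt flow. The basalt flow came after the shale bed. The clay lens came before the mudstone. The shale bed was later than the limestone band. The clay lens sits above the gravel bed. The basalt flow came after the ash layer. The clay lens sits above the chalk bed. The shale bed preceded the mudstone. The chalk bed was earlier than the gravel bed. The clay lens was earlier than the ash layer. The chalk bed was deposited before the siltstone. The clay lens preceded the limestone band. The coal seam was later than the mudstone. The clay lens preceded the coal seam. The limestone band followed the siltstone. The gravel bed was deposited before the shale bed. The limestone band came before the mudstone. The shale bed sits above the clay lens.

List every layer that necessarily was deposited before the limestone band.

the chalk bed, the clay lens, the gravel bed, the siltstone

Directly stated before the limestone band: the clay lens and the siltstone.
The chalk bed reaches the limestone band via the chalk bed → the clay lens → the limestone band.
The gravel bed reaches the limestone band via the gravel bed → the clay lens → the limestone band.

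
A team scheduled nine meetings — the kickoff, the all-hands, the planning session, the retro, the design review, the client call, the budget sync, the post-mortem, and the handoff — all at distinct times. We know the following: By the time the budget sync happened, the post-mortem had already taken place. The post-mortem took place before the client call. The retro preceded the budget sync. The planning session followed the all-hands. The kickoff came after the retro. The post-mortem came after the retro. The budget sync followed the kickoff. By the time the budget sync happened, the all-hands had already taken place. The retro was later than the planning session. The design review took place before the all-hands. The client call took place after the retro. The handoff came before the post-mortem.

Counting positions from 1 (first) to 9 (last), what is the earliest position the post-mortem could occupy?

The all-hands, the design review, the handoff, the planning session, and the retro must all come before the post-mortem — 5 forced predecessors.
Nothing else is forced ahead of the post-mortem, so its earliest slot is position 5 + 1 = 6.

6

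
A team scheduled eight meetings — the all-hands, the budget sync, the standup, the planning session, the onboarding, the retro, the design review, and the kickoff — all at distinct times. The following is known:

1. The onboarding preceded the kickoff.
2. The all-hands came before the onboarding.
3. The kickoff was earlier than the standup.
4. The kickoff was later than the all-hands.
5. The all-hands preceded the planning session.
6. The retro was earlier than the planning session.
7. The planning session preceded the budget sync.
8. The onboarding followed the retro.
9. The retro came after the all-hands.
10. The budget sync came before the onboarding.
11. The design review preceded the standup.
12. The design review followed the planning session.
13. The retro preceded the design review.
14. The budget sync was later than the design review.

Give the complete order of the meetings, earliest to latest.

The constraints fix every adjacent pair, so only one ordering works:
the all-hands → the retro → the planning session → the design review → the budget sync → the onboarding → the kickoff → the standup.

the all-hands, the retro, the planning session, the design review, the budget sync, the onboarding, the kickoff, the standup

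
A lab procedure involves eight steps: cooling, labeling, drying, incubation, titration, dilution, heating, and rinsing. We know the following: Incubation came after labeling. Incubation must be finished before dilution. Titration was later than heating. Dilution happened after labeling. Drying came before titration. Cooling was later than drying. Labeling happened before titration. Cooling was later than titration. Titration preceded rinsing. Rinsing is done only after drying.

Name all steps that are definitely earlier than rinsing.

Directly stated before rinsing: drying and titration.
Heating reaches rinsing via heating → titration → rinsing.
Labeling reaches rinsing via labeling → titration → rinsing.

drying, heating, labeling, titration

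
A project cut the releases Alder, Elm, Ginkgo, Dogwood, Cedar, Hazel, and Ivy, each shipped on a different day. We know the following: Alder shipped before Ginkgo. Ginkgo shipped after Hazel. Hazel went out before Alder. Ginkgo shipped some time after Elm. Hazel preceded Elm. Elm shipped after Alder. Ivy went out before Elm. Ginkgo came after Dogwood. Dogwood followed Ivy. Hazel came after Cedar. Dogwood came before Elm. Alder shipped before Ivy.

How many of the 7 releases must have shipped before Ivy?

3

Directly stated before Ivy: Alder.
Cedar reaches Ivy via Cedar → Hazel → Alder → Ivy.
Hazel reaches Ivy via Hazel → Alder → Ivy.
No chain forces Ginkgo (or any of the others) ahead of Ivy.
That's Alder, Cedar, and Hazel — 3 in all.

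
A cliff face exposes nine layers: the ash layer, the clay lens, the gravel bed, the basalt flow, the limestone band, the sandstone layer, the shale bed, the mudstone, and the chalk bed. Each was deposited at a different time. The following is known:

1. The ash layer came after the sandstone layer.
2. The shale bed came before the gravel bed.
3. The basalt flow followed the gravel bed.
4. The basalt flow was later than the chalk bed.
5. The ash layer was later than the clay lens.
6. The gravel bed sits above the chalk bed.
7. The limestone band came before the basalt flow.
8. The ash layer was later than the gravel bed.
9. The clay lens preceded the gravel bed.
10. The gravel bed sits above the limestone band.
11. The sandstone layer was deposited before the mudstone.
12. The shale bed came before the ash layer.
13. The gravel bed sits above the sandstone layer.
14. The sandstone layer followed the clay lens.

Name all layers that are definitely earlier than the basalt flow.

the chalk bed, the clay lens, the gravel bed, the limestone band, the sandstone layer, the shale bed

Directly stated before the basalt flow: the chalk bed, the gravel bed, and the limestone band.
The clay lens reaches the basalt flow via the clay lens → the gravel bed → the basalt flow.
The sandstone layer reaches the basalt flow via the sandstone layer → the gravel bed → the basalt flow.
The shale bed reaches the basalt flow via the shale bed → the gravel bed → the basalt flow.
No chain forces the mudstone (or any of the others) ahead of the basalt flow.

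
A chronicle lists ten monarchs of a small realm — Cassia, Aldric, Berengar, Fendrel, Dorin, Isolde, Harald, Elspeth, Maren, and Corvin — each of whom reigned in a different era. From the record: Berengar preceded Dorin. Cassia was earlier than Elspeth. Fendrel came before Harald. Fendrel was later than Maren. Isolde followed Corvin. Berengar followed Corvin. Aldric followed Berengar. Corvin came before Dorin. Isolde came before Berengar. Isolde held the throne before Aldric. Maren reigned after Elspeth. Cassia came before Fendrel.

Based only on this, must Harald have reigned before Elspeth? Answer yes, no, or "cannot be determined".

Tracing the constraints gives Elspeth → Maren → Fendrel → Harald, so Elspeth must come before Harald.
That means Harald cannot be before Elspeth.

no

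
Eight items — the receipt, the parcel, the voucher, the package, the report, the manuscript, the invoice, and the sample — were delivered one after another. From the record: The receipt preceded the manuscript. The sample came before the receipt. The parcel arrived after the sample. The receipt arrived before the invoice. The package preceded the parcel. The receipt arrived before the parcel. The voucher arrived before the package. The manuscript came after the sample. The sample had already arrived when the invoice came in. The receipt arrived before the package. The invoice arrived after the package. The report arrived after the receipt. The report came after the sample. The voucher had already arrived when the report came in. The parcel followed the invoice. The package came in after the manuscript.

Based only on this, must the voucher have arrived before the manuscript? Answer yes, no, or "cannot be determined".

cannot be determined

No chain of stated constraints runs from the voucher to the manuscript, and none runs from the manuscript to the voucher either.
So the relative order of the voucher and the manuscript is not fixed by the given facts.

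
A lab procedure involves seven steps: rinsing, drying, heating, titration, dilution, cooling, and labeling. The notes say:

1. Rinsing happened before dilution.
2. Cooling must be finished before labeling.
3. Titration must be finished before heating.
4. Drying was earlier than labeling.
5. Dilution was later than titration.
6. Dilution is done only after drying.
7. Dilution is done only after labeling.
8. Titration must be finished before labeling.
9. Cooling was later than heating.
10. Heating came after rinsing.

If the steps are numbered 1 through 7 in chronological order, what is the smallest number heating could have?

Rinsing and titration must both come before heating — 2 forced predecessors.
Nothing else is forced ahead of heating, so its earliest slot is position 2 + 1 = 3.

3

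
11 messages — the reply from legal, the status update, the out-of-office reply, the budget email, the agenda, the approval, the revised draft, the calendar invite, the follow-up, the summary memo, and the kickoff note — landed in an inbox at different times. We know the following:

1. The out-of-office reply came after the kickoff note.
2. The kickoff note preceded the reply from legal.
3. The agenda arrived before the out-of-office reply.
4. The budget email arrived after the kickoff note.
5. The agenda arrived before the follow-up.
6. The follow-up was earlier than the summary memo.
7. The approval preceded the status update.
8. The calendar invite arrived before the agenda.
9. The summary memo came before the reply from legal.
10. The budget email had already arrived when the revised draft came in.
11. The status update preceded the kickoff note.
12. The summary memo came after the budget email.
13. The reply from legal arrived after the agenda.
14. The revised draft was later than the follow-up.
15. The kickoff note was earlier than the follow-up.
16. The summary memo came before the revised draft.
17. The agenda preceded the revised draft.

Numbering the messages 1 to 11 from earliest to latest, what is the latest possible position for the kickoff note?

The kickoff note must come before the budget email, the follow-up, the out-of-office reply, the reply from legal, the revised draft, and the summary memo — 6 messages forced after it.
Everything else can be placed before the kickoff note in some valid order, so the kickoff note can sit as late as position 11 − 6 = 5.

5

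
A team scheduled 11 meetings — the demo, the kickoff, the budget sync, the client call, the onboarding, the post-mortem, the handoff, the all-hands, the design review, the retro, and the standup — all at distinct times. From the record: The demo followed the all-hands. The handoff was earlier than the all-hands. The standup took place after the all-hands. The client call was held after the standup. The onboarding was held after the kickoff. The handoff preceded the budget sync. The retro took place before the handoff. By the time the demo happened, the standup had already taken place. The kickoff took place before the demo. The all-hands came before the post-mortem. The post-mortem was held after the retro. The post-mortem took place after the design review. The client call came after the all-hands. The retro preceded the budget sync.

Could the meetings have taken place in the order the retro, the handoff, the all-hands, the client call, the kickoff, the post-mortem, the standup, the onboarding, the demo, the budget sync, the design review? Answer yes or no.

no

The constraints require the standup before the client call, but in the proposed sequence the client call appears ahead of the standup. That one violation is enough.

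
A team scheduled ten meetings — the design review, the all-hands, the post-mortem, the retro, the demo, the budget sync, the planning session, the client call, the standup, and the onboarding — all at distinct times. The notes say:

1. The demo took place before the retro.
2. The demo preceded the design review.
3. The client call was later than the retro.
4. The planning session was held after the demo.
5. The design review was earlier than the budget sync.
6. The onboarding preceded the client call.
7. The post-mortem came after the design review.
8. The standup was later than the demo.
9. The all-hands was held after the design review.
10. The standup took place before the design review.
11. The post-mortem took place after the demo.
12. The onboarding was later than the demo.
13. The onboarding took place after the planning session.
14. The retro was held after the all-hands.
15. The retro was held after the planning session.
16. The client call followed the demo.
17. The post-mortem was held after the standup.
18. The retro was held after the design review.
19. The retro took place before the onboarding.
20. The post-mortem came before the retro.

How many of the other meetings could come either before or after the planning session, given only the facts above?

5

Forced before the planning session: the demo; forced after the planning session: the client call, the onboarding, and the retro.
That leaves the all-hands, the budget sync, the design review, the post-mortem, and the standup with no forced order relative to the planning session — 5.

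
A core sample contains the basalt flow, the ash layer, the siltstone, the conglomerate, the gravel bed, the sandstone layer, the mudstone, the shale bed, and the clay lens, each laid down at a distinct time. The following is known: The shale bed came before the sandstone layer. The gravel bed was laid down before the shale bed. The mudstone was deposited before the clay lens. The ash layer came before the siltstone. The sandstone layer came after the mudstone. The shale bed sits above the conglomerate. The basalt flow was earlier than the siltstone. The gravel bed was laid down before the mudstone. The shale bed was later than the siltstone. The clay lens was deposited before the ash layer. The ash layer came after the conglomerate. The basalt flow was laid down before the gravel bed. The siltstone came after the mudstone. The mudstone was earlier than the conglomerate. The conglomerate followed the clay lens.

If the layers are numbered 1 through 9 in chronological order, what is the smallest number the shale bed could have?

8

The ash layer, the basalt flow, the clay lens, the conglomerate, the gravel bed, the mudstone, and the siltstone must all come before the shale bed — 7 forced predecessors.
Nothing else is forced ahead of the shale bed, so its earliest slot is position 7 + 1 = 8.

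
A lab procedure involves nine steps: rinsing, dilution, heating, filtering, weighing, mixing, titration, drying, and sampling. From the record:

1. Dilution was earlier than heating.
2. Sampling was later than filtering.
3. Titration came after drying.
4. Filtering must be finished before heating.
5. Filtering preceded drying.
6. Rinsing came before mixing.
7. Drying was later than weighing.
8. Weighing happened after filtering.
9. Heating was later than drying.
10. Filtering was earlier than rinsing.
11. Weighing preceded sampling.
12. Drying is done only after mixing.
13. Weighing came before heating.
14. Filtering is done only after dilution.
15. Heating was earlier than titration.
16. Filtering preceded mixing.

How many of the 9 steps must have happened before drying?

5

Directly stated before drying: filtering, mixing, and weighing.
Dilution reaches drying via dilution → filtering → drying.
Rinsing reaches drying via rinsing → mixing → drying.
That's dilution, filtering, mixing, rinsing, and weighing — 5 in all.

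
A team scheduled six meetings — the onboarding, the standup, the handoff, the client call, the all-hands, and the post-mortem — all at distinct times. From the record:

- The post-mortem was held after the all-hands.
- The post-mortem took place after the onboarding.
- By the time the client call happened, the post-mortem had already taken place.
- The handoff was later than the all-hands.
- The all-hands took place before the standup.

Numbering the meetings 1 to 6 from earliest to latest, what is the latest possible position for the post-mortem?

5

The post-mortem must come before the client call — 1 meeting forced after it.
Everything else can be placed before the post-mortem in some valid order, so the post-mortem can sit as late as position 6 − 1 = 5.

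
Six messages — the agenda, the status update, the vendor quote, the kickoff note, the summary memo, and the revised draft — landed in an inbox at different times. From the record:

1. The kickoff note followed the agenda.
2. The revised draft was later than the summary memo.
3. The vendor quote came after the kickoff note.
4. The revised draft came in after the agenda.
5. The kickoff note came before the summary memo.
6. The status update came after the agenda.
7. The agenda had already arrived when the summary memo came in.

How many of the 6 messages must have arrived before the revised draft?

Directly stated before the revised draft: the agenda and the summary memo.
The kickoff note reaches the revised draft via the kickoff note → the summary memo → the revised draft.
That's the agenda, the kickoff note, and the summary memo — 3 in all.

3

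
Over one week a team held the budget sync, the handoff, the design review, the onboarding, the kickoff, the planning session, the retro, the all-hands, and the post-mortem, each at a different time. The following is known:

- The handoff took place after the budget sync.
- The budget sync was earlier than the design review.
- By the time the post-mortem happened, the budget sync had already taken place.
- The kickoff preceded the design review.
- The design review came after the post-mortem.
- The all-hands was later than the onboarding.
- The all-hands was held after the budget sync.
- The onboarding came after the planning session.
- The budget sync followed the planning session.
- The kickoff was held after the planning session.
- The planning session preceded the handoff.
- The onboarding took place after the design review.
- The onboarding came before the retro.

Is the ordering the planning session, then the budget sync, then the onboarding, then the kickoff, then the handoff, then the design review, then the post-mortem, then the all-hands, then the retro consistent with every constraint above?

The constraints require the design review before the onboarding, but in the proposed sequence the onboarding appears ahead of the design review. That one violation is enough.

no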